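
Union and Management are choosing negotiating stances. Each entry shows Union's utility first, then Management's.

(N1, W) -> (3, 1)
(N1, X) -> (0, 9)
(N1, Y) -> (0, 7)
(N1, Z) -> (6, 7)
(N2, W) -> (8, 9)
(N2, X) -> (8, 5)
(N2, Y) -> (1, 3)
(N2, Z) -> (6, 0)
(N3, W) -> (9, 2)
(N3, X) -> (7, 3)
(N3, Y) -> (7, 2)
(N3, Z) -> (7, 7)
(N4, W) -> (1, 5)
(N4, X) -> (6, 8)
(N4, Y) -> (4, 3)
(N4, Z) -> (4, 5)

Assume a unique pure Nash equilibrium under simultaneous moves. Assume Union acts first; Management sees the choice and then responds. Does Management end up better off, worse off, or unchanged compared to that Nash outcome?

Solve by backward induction (Union leads).
- N1: Management compares 1, 9, 7, 7 and picks X; Union would get 0.
- N2: Management compares 9, 5, 3, 0 and picks W; Union would get 8.
- N3: Management compares 2, 3, 2, 7 and picks Z; Union would get 7.
- N4: Management compares 5, 8, 3, 5 and picks X; Union would get 6.
Maximizing over 0, 8, 7, 6, Union chooses N2. Subgame-perfect outcome: (N2, W) with payoffs (8, 9).
For the simultaneous game, intersect best replies.
Union's best replies: W→N3; X→N2; Y→N3; Z→N3.
Management's best replies: N1→X; N2→W; N3→Z; N4→X.
The unique mutual best reply is (N3, Z), giving (7, 7).
Management earns 9 sequentially versus 7 at the Nash outcome: better off.

better off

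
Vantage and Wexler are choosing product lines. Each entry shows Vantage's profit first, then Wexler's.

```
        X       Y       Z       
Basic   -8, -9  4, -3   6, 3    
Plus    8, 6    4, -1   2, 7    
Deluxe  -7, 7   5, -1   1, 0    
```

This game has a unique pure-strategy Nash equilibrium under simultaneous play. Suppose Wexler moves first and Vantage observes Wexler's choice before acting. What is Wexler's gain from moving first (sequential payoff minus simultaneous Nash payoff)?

Vantage best-responds to each possible Wexler move:
- X: BR = Plus, leader payoff 6.
- Y: BR = Deluxe, leader payoff -1.
- Z: BR = Basic, leader payoff 3.
Wexler's induced payoffs are 6, -1, 3, so Wexler commits to X. Subgame-perfect outcome: (Plus, X) with payoffs (8, 6).
For the simultaneous game, intersect best replies.
Vantage's best replies: X→Plus; Y→Deluxe; Z→Basic.
Wexler's best replies: Basic→Z; Plus→Z; Deluxe→X.
Only (Basic, Z) has each player best-responding; Nash payoffs (6, 3).
Wexler's commitment gain: 6 − 3 = 3.

3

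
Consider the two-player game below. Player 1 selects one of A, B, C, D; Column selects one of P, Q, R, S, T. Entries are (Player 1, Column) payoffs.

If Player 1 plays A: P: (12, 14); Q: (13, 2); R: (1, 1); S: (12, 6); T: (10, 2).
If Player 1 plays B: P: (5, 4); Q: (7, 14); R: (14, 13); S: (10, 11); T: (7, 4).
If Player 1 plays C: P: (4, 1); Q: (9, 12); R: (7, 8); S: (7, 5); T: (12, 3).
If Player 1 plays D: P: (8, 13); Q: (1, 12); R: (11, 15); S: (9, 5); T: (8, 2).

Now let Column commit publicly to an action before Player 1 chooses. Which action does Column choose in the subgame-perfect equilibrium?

Solve by backward induction (Column leads).
- P → Player 1 plays A (best of 12, 5, 4, 8); Column gets 14.
- Q → Player 1 plays A (best of 13, 7, 9, 1); Column gets 2.
- R → Player 1 plays B (best of 1, 14, 7, 11); Column gets 13.
- S → Player 1 plays A (best of 12, 10, 7, 9); Column gets 6.
- T → Player 1 plays C (best of 10, 7, 12, 8); Column gets 3.
Maximizing over 14, 2, 13, 6, 3, Column chooses P. Subgame-perfect outcome: (A, P) with payoffs (12, 14).

P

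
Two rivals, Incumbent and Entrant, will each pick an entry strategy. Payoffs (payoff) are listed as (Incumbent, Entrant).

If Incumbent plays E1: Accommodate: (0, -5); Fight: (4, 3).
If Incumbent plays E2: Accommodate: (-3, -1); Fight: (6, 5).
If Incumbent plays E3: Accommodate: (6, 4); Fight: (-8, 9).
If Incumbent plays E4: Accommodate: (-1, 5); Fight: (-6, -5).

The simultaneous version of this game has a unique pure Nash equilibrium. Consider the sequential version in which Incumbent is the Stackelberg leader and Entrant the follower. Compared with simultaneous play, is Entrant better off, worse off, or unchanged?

unchanged

Backward induction with Incumbent moving first.
- E1: Entrant compares -5, 3 and picks Fight; Incumbent would get 4.
- E2: Entrant compares -1, 5 and picks Fight; Incumbent would get 6.
- E3: Entrant compares 4, 9 and picks Fight; Incumbent would get -8.
- E4: Entrant compares 5, -5 and picks Accommodate; Incumbent would get -1.
Among 4, 6, -8, -1, the best is 6 at E2. Subgame-perfect outcome: (E2, Fight) with payoffs (6, 5).
For the simultaneous game, intersect best replies.
Incumbent's best replies: Accommodate→E3; Fight→E2.
Entrant's best replies: E1→Fight; E2→Fight; E3→Fight; E4→Accommodate.
The unique mutual best reply is (E2, Fight), giving (6, 5).
Entrant earns 5 sequentially versus 5 at the Nash outcome: unchanged.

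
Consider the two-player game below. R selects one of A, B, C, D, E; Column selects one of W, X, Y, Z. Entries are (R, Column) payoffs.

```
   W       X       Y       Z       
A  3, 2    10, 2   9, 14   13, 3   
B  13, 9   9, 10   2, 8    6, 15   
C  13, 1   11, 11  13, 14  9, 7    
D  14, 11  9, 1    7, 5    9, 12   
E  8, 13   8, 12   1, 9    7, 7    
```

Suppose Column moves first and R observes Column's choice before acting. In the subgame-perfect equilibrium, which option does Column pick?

Solve by backward induction (Column leads).
- W: R compares 3, 13, 13, 14, 8 and picks D; Column would get 11.
- X: R compares 10, 9, 11, 9, 8 and picks C; Column would get 11.
- Y: R compares 9, 2, 13, 7, 1 and picks C; Column would get 14.
- Z: R compares 13, 6, 9, 9, 7 and picks A; Column would get 3.
Among 11, 11, 14, 3, the best is 14 at Y. Subgame-perfect outcome: (C, Y) with payoffs (13, 14).

Y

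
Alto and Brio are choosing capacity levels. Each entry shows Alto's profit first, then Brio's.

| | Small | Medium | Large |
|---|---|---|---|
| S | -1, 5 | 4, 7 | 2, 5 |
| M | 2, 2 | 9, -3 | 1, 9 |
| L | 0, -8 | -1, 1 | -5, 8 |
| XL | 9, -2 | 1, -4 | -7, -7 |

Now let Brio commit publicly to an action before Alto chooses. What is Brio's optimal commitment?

Large

Alto best-responds to each possible Brio move:
- Small: BR = XL, leader payoff -2.
- Medium: BR = M, leader payoff -3.
- Large: BR = S, leader payoff 5.
Among -2, -3, 5, the best is 5 at Large. Subgame-perfect outcome: (S, Large) with payoffs (2, 5).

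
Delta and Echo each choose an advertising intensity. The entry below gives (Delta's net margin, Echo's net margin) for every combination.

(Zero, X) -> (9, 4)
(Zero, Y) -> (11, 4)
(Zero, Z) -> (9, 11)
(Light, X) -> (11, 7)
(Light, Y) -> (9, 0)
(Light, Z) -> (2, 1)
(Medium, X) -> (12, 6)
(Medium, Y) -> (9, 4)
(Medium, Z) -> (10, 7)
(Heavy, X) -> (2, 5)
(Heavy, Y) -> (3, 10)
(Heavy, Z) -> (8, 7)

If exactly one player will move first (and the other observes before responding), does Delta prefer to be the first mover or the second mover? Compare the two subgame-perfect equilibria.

first

If Delta leads: Echo's best replies are Zero→Z, Light→X, Medium→Z, Heavy→Y; Delta's induced payoffs 9, 11, 10, 3; outcome (Light, X), payoffs (11, 7).
If Echo leads: Delta's best replies are X→Medium, Y→Zero, Z→Medium; Echo's induced payoffs 6, 4, 7; outcome (Medium, Z), payoffs (10, 7).
Delta gets 11 moving first and 10 moving second, so Delta prefers to move first.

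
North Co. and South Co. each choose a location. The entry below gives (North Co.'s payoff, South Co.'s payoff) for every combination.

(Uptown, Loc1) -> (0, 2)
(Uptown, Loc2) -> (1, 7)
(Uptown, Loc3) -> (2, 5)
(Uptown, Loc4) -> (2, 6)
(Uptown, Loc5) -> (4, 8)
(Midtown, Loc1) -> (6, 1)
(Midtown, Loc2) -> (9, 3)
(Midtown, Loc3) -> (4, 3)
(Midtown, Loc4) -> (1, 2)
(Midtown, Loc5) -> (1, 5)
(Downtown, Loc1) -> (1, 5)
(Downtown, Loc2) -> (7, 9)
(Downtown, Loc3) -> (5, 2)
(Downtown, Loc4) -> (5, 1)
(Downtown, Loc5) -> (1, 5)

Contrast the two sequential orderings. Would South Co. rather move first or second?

second

If North Co. leads: South Co.'s best replies are Uptown→Loc5, Midtown→Loc5, Downtown→Loc2; North Co.'s induced payoffs 4, 1, 7; outcome (Downtown, Loc2), payoffs (7, 9).
If South Co. leads: North Co.'s best replies are Loc1→Midtown, Loc2→Midtown, Loc3→Downtown, Loc4→Downtown, Loc5→Uptown; South Co.'s induced payoffs 1, 3, 2, 1, 8; outcome (Uptown, Loc5), payoffs (4, 8).
South Co. gets 8 moving first and 9 moving second, so South Co. prefers to move second.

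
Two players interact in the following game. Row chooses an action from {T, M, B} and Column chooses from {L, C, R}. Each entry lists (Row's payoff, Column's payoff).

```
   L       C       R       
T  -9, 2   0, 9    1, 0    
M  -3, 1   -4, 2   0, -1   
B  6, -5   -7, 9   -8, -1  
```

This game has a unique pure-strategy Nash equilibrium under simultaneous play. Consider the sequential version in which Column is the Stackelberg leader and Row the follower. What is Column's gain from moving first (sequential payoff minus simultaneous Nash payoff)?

0

Work backward from Row's decision.
- L: BR = B, leader payoff -5.
- C: BR = T, leader payoff 9.
- R: BR = T, leader payoff 0.
Maximizing over -5, 9, 0, Column chooses C. Subgame-perfect outcome: (T, C) with payoffs (0, 9).
Now find the simultaneous Nash equilibrium.
Row's best replies: L→B; C→T; R→T.
Column's best replies: T→C; M→C; B→C.
Only (T, C) has each player best-responding; Nash payoffs (0, 9).
Column's commitment gain: 9 − 9 = 0.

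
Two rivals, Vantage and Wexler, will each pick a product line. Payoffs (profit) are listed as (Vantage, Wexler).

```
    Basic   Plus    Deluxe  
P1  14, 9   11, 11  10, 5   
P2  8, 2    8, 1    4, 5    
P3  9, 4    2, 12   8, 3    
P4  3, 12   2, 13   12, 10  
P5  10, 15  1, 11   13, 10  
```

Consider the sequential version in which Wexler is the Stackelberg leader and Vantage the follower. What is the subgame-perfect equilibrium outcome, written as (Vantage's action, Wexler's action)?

(P1, Plus)

Vantage best-responds to each possible Wexler move:
- Basic: BR = P1, leader payoff 9.
- Plus: BR = P1, leader payoff 11.
- Deluxe: BR = P5, leader payoff 10.
Among 9, 11, 10, the best is 11 at Plus. Subgame-perfect outcome: (P1, Plus) with payoffs (11, 11).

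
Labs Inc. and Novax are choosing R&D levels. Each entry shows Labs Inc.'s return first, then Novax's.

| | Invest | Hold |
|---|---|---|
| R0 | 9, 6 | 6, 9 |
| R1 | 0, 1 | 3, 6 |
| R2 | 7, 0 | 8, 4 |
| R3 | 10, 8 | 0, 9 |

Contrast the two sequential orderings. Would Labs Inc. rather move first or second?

second

If Labs Inc. leads: Novax's best replies are R0→Hold, R1→Hold, R2→Hold, R3→Hold; Labs Inc.'s induced payoffs 6, 3, 8, 0; outcome (R2, Hold), payoffs (8, 4).
If Novax leads: Labs Inc.'s best replies are Invest→R3, Hold→R2; Novax's induced payoffs 8, 4; outcome (R3, Invest), payoffs (10, 8).
Labs Inc. gets 8 moving first and 10 moving second, so Labs Inc. prefers to move second.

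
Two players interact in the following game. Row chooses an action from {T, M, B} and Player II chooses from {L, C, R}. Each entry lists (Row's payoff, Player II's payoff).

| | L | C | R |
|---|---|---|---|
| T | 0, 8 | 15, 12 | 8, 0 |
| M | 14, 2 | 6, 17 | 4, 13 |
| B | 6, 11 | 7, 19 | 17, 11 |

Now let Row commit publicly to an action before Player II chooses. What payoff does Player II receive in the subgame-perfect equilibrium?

Solve by backward induction (Row leads).
- T → Player II plays C (best of 8, 12, 0); Row gets 15.
- M → Player II plays C (best of 2, 17, 13); Row gets 6.
- B → Player II plays C (best of 11, 19, 11); Row gets 7.
Among 15, 6, 7, the best is 15 at T. Subgame-perfect outcome: (T, C) with payoffs (15, 12).

12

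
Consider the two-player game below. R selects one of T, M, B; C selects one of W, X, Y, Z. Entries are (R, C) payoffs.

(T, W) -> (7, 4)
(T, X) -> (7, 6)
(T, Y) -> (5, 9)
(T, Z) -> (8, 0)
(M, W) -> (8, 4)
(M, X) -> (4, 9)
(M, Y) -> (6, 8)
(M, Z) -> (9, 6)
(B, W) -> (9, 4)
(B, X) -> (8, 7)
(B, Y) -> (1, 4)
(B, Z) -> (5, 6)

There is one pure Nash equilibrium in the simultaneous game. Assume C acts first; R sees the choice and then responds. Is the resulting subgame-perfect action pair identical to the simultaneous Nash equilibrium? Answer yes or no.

no

R best-responds to each possible C move:
- W: BR = B, leader payoff 4.
- X: BR = B, leader payoff 7.
- Y: BR = M, leader payoff 8.
- Z: BR = M, leader payoff 6.
C's induced payoffs are 4, 7, 8, 6, so C commits to Y. Subgame-perfect outcome: (M, Y) with payoffs (6, 8).
Under simultaneous play:
R's best replies: W→B; X→B; Y→M; Z→M.
C's best replies: T→Y; M→X; B→X.
The unique mutual best reply is (B, X), giving (8, 7).
Sequential outcome (M, Y) differs from the Nash profile (B, X).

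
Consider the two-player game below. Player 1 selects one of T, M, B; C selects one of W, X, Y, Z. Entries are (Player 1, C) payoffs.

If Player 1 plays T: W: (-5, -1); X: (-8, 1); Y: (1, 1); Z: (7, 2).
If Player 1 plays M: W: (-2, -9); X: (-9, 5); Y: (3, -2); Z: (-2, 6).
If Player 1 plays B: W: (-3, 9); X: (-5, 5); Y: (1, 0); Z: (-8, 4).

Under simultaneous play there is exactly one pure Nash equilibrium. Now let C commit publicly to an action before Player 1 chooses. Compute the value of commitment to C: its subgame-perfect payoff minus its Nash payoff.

Work backward from Player 1's decision.
- W: BR = M, leader payoff -9.
- X: BR = B, leader payoff 5.
- Y: BR = M, leader payoff -2.
- Z: BR = T, leader payoff 2.
Maximizing over -9, 5, -2, 2, C chooses X. Subgame-perfect outcome: (B, X) with payoffs (-5, 5).
Now find the simultaneous Nash equilibrium.
Player 1's best replies: W→M; X→B; Y→M; Z→T.
C's best replies: T→Z; M→Z; B→W.
The unique mutual best reply is (T, Z), giving (7, 2).
C's commitment gain: 5 − 2 = 3.

3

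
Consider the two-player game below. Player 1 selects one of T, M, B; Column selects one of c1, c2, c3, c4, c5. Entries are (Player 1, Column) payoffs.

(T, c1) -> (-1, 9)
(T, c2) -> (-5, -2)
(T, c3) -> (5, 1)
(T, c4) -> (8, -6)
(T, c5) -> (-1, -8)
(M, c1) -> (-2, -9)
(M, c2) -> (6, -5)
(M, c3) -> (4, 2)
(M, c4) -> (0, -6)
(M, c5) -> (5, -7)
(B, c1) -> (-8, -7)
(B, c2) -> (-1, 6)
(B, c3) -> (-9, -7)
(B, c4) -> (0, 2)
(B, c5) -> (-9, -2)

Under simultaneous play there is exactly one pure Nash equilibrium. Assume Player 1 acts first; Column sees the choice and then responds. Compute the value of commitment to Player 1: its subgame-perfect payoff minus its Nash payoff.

5

Work backward from Column's decision.
- T → Column plays c1 (best of 9, -2, 1, -6, -8); Player 1 gets -1.
- M → Column plays c3 (best of -9, -5, 2, -6, -7); Player 1 gets 4.
- B → Column plays c2 (best of -7, 6, -7, 2, -2); Player 1 gets -1.
Player 1's induced payoffs are -1, 4, -1, so Player 1 commits to M. Subgame-perfect outcome: (M, c3) with payoffs (4, 2).
Now find the simultaneous Nash equilibrium.
Player 1's best replies: c1→T; c2→M; c3→T; c4→T; c5→M.
Column's best replies: T→c1; M→c3; B→c2.
Only (T, c1) has each player best-responding; Nash payoffs (-1, 9).
Player 1's commitment gain: 4 − -1 = 5.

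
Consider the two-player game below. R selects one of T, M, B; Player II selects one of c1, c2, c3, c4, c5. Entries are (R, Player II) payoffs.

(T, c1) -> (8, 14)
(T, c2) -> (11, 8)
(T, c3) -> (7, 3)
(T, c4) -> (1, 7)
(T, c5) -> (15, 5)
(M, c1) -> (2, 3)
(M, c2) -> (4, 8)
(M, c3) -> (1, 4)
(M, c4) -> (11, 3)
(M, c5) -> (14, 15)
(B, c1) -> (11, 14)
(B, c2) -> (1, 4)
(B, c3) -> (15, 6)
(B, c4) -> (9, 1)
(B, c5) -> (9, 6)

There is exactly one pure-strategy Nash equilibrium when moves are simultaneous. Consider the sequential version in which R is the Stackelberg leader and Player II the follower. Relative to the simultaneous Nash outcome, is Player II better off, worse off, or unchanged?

Player II best-responds to each possible R move:
- T → Player II plays c1 (best of 14, 8, 3, 7, 5); R gets 8.
- M → Player II plays c5 (best of 3, 8, 4, 3, 15); R gets 14.
- B → Player II plays c1 (best of 14, 4, 6, 1, 6); R gets 11.
R's induced payoffs are 8, 14, 11, so R commits to M. Subgame-perfect outcome: (M, c5) with payoffs (14, 15).
Under simultaneous play:
R's best replies: c1→B; c2→T; c3→B; c4→M; c5→T.
Player II's best replies: T→c1; M→c5; B→c1.
The unique mutual best reply is (B, c1), giving (11, 14).
Player II earns 15 sequentially versus 14 at the Nash outcome: better off.

better off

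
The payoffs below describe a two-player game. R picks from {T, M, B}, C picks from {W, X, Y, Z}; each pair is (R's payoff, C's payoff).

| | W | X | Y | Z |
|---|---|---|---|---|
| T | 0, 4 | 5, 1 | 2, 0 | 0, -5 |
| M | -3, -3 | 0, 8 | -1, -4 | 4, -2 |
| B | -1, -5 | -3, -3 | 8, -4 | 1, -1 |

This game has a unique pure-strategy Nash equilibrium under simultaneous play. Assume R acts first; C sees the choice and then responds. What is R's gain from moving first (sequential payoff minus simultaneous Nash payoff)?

C best-responds to each possible R move:
- T → C plays W (best of 4, 1, 0, -5); R gets 0.
- M → C plays X (best of -3, 8, -4, -2); R gets 0.
- B → C plays Z (best of -5, -3, -4, -1); R gets 1.
Among 0, 0, 1, the best is 1 at B. Subgame-perfect outcome: (B, Z) with payoffs (1, -1).
Now find the simultaneous Nash equilibrium.
R's best replies: W→T; X→T; Y→B; Z→M.
C's best replies: T→W; M→X; B→Z.
Only (T, W) has each player best-responding; Nash payoffs (0, 4).
R's commitment gain: 1 − 0 = 1.

1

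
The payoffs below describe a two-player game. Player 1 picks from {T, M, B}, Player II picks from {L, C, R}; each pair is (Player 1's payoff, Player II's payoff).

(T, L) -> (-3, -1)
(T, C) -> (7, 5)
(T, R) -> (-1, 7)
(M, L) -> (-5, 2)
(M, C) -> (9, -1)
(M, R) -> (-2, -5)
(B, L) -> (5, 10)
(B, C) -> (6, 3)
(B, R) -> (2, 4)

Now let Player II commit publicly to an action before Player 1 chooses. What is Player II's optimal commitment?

L

Player 1 best-responds to each possible Player II move:
- L: Player 1 compares -3, -5, 5 and picks B; Player II would get 10.
- C: Player 1 compares 7, 9, 6 and picks M; Player II would get -1.
- R: Player 1 compares -1, -2, 2 and picks B; Player II would get 4.
Among 10, -1, 4, the best is 10 at L. Subgame-perfect outcome: (B, L) with payoffs (5, 10).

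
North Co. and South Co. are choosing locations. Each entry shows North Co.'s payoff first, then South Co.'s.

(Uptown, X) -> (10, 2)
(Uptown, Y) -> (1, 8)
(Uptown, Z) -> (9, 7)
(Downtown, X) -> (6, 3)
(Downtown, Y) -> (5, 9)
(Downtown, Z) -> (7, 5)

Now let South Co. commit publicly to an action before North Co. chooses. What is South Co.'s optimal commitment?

Backward induction with South Co. moving first.
- X → North Co. plays Uptown (best of 10, 6); South Co. gets 2.
- Y → North Co. plays Downtown (best of 1, 5); South Co. gets 9.
- Z → North Co. plays Uptown (best of 9, 7); South Co. gets 7.
South Co.'s induced payoffs are 2, 9, 7, so South Co. commits to Y. Subgame-perfect outcome: (Downtown, Y) with payoffs (5, 9).

Y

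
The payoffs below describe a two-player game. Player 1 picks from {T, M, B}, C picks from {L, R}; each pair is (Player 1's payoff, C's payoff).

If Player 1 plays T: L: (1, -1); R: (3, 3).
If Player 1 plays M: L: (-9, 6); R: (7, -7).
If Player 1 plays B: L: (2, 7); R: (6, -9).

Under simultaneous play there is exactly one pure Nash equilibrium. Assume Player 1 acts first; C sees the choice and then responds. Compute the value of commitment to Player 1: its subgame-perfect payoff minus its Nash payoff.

1

Backward induction with Player 1 moving first.
- T → C plays R (best of -1, 3); Player 1 gets 3.
- M → C plays L (best of 6, -7); Player 1 gets -9.
- B → C plays L (best of 7, -9); Player 1 gets 2.
Maximizing over 3, -9, 2, Player 1 chooses T. Subgame-perfect outcome: (T, R) with payoffs (3, 3).
For the simultaneous game, intersect best replies.
Player 1's best replies: L→B; R→M.
C's best replies: T→R; M→L; B→L.
Only (B, L) has each player best-responding; Nash payoffs (2, 7).
Player 1's commitment gain: 3 − 2 = 1.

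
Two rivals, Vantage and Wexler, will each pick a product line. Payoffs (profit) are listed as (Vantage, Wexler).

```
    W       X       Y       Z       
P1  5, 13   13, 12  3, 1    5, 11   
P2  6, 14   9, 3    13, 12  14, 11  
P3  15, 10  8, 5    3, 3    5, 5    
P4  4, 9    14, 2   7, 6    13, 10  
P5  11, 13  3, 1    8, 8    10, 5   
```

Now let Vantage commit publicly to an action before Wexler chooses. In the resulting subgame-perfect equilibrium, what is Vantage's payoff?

15

Work backward from Wexler's decision.
- P1 → Wexler plays W (best of 13, 12, 1, 11); Vantage gets 5.
- P2 → Wexler plays W (best of 14, 3, 12, 11); Vantage gets 6.
- P3 → Wexler plays W (best of 10, 5, 3, 5); Vantage gets 15.
- P4 → Wexler plays Z (best of 9, 2, 6, 10); Vantage gets 13.
- P5 → Wexler plays W (best of 13, 1, 8, 5); Vantage gets 11.
Among 5, 6, 15, 13, 11, the best is 15 at P3. Subgame-perfect outcome: (P3, W) with payoffs (15, 10).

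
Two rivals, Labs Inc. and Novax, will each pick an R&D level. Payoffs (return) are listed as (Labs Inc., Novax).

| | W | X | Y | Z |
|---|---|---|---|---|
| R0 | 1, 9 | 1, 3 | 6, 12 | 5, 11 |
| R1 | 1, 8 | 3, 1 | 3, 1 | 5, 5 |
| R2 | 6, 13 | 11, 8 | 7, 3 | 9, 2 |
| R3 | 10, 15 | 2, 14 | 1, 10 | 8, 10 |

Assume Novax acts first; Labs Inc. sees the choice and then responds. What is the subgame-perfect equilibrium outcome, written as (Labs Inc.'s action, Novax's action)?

(R3, W)

Backward induction with Novax moving first.
- W: Labs Inc. compares 1, 1, 6, 10 and picks R3; Novax would get 15.
- X: Labs Inc. compares 1, 3, 11, 2 and picks R2; Novax would get 8.
- Y: Labs Inc. compares 6, 3, 7, 1 and picks R2; Novax would get 3.
- Z: Labs Inc. compares 5, 5, 9, 8 and picks R2; Novax would get 2.
Among 15, 8, 3, 2, the best is 15 at W. Subgame-perfect outcome: (R3, W) with payoffs (10, 15).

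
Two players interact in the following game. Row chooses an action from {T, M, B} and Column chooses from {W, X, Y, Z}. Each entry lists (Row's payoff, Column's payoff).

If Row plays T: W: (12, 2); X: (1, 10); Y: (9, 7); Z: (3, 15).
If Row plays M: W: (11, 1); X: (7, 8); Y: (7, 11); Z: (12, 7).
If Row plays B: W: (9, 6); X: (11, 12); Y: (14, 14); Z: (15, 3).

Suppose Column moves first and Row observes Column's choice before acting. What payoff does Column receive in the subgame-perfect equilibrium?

Row best-responds to each possible Column move:
- W: Row compares 12, 11, 9 and picks T; Column would get 2.
- X: Row compares 1, 7, 11 and picks B; Column would get 12.
- Y: Row compares 9, 7, 14 and picks B; Column would get 14.
- Z: Row compares 3, 12, 15 and picks B; Column would get 3.
Maximizing over 2, 12, 14, 3, Column chooses Y. Subgame-perfect outcome: (B, Y) with payoffs (14, 14).

14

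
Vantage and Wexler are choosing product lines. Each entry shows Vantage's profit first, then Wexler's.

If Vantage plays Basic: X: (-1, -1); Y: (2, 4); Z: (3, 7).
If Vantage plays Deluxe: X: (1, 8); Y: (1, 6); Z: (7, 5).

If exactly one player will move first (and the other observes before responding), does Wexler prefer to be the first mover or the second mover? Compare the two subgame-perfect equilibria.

If Vantage leads: Wexler's best replies are Basic→Z, Deluxe→X; Vantage's induced payoffs 3, 1; outcome (Basic, Z), payoffs (3, 7).
If Wexler leads: Vantage's best replies are X→Deluxe, Y→Basic, Z→Deluxe; Wexler's induced payoffs 8, 4, 5; outcome (Deluxe, X), payoffs (1, 8).
Wexler gets 8 moving first and 7 moving second, so Wexler prefers to move first.

first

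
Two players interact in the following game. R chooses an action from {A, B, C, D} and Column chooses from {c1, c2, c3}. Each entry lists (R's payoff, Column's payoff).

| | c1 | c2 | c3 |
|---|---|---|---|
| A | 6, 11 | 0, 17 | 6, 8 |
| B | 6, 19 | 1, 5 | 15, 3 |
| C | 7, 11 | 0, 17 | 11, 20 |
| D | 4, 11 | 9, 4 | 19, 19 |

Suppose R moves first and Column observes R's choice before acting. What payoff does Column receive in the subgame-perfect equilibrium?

Column best-responds to each possible R move:
- A → Column plays c2 (best of 11, 17, 8); R gets 0.
- B → Column plays c1 (best of 19, 5, 3); R gets 6.
- C → Column plays c3 (best of 11, 17, 20); R gets 11.
- D → Column plays c3 (best of 11, 4, 19); R gets 19.
Maximizing over 0, 6, 11, 19, R chooses D. Subgame-perfect outcome: (D, c3) with payoffs (19, 19).

19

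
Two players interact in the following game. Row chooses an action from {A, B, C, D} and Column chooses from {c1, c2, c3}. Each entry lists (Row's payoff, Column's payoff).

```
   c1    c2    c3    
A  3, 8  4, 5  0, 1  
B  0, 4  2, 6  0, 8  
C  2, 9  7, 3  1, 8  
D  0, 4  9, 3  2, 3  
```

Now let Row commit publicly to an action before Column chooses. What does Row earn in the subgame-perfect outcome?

3

Work backward from Column's decision.
- A → Column plays c1 (best of 8, 5, 1); Row gets 3.
- B → Column plays c3 (best of 4, 6, 8); Row gets 0.
- C → Column plays c1 (best of 9, 3, 8); Row gets 2.
- D → Column plays c1 (best of 4, 3, 3); Row gets 0.
Maximizing over 3, 0, 2, 0, Row chooses A. Subgame-perfect outcome: (A, c1) with payoffs (3, 8).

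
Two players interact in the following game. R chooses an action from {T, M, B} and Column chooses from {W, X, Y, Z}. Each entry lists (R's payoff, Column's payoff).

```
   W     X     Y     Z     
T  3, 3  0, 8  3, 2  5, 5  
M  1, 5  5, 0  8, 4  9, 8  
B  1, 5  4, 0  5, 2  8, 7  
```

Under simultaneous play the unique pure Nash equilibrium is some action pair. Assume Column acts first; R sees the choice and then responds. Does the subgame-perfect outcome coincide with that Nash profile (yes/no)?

Solve by backward induction (Column leads).
- W: R compares 3, 1, 1 and picks T; Column would get 3.
- X: R compares 0, 5, 4 and picks M; Column would get 0.
- Y: R compares 3, 8, 5 and picks M; Column would get 4.
- Z: R compares 5, 9, 8 and picks M; Column would get 8.
Among 3, 0, 4, 8, the best is 8 at Z. Subgame-perfect outcome: (M, Z) with payoffs (9, 8).
For the simultaneous game, intersect best replies.
R's best replies: W→T; X→M; Y→M; Z→M.
Column's best replies: T→X; M→Z; B→Z.
The unique mutual best reply is (M, Z), giving (9, 8).
Sequential outcome (M, Z) coincides with the Nash profile (M, Z).

yes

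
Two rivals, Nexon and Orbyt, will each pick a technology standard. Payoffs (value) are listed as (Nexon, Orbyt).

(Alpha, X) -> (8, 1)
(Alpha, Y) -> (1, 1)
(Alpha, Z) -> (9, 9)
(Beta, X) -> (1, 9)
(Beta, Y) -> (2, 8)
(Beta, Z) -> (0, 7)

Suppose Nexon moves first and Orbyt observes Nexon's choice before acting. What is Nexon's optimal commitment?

Work backward from Orbyt's decision.
- Alpha: BR = Z, leader payoff 9.
- Beta: BR = X, leader payoff 1.
Nexon's induced payoffs are 9, 1, so Nexon commits to Alpha. Subgame-perfect outcome: (Alpha, Z) with payoffs (9, 9).

Alpha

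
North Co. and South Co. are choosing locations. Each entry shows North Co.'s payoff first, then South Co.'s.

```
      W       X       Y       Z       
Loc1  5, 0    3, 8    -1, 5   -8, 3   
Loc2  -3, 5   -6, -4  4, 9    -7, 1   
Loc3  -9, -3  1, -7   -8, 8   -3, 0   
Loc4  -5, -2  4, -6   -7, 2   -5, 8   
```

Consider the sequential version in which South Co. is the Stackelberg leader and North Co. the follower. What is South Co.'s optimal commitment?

Y

North Co. best-responds to each possible South Co. move:
- W: BR = Loc1, leader payoff 0.
- X: BR = Loc4, leader payoff -6.
- Y: BR = Loc2, leader payoff 9.
- Z: BR = Loc3, leader payoff 0.
Maximizing over 0, -6, 9, 0, South Co. chooses Y. Subgame-perfect outcome: (Loc2, Y) with payoffs (4, 9).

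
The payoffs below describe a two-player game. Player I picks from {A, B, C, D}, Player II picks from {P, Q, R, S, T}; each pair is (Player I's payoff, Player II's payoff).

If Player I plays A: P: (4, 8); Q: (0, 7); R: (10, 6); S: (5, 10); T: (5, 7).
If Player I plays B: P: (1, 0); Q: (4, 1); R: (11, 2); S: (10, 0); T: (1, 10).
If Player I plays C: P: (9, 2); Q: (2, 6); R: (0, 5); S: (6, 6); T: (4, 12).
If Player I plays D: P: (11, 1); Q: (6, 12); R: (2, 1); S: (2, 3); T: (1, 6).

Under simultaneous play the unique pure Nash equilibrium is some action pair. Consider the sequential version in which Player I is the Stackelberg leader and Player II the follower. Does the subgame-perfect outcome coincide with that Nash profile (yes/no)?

Backward induction with Player I moving first.
- A → Player II plays S (best of 8, 7, 6, 10, 7); Player I gets 5.
- B → Player II plays T (best of 0, 1, 2, 0, 10); Player I gets 1.
- C → Player II plays T (best of 2, 6, 5, 6, 12); Player I gets 4.
- D → Player II plays Q (best of 1, 12, 1, 3, 6); Player I gets 6.
Maximizing over 5, 1, 4, 6, Player I chooses D. Subgame-perfect outcome: (D, Q) with payoffs (6, 12).
Now find the simultaneous Nash equilibrium.
Player I's best replies: P→D; Q→D; R→B; S→B; T→A.
Player II's best replies: A→S; B→T; C→T; D→Q.
Only (D, Q) has each player best-responding; Nash payoffs (6, 12).
Sequential outcome (D, Q) coincides with the Nash profile (D, Q).

yes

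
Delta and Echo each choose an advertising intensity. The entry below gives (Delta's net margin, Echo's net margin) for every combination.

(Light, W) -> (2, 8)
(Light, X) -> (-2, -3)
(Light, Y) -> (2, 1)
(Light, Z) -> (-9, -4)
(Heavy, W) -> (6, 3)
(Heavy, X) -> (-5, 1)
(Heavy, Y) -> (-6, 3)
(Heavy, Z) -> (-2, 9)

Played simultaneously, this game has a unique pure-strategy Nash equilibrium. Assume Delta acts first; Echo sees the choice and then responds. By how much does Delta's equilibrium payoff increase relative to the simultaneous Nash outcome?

Backward induction with Delta moving first.
- Light → Echo plays W (best of 8, -3, 1, -4); Delta gets 2.
- Heavy → Echo plays Z (best of 3, 1, 3, 9); Delta gets -2.
Among 2, -2, the best is 2 at Light. Subgame-perfect outcome: (Light, W) with payoffs (2, 8).
Under simultaneous play:
Delta's best replies: W→Heavy; X→Light; Y→Light; Z→Heavy.
Echo's best replies: Light→W; Heavy→Z.
The unique mutual best reply is (Heavy, Z), giving (-2, 9).
Delta's commitment gain: 2 − -2 = 4.

4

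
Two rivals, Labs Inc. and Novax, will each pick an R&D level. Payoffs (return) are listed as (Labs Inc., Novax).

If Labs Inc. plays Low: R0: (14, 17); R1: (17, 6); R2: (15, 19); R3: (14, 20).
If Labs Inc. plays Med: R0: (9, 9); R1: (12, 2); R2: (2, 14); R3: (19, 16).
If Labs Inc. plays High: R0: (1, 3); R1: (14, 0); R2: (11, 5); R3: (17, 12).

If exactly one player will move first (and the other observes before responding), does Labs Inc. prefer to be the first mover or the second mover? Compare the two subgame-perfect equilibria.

If Labs Inc. leads: Novax's best replies are Low→R3, Med→R3, High→R3; Labs Inc.'s induced payoffs 14, 19, 17; outcome (Med, R3), payoffs (19, 16).
If Novax leads: Labs Inc.'s best replies are R0→Low, R1→Low, R2→Low, R3→Med; Novax's induced payoffs 17, 6, 19, 16; outcome (Low, R2), payoffs (15, 19).
Labs Inc. gets 19 moving first and 15 moving second, so Labs Inc. prefers to move first.

first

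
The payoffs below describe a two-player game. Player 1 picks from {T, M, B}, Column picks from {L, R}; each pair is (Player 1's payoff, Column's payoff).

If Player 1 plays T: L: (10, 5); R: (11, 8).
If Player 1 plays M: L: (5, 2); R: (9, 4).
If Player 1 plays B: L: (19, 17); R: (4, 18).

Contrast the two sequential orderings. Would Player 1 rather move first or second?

If Player 1 leads: Column's best replies are T→R, M→R, B→R; Player 1's induced payoffs 11, 9, 4; outcome (T, R), payoffs (11, 8).
If Column leads: Player 1's best replies are L→B, R→T; Column's induced payoffs 17, 8; outcome (B, L), payoffs (19, 17).
Player 1 gets 11 moving first and 19 moving second, so Player 1 prefers to move second.

second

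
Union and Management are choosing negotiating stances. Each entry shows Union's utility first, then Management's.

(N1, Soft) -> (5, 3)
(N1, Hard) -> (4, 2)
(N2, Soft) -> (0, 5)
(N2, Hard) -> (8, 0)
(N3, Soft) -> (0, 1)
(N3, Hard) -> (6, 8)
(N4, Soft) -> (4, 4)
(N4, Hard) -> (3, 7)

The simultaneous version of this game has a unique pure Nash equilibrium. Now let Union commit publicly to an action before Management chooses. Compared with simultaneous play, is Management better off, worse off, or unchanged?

Management best-responds to each possible Union move:
- N1: Management compares 3, 2 and picks Soft; Union would get 5.
- N2: Management compares 5, 0 and picks Soft; Union would get 0.
- N3: Management compares 1, 8 and picks Hard; Union would get 6.
- N4: Management compares 4, 7 and picks Hard; Union would get 3.
Among 5, 0, 6, 3, the best is 6 at N3. Subgame-perfect outcome: (N3, Hard) with payoffs (6, 8).
Under simultaneous play:
Union's best replies: Soft→N1; Hard→N2.
Management's best replies: N1→Soft; N2→Soft; N3→Hard; N4→Hard.
The unique mutual best reply is (N1, Soft), giving (5, 3).
Management earns 8 sequentially versus 3 at the Nash outcome: better off.

better off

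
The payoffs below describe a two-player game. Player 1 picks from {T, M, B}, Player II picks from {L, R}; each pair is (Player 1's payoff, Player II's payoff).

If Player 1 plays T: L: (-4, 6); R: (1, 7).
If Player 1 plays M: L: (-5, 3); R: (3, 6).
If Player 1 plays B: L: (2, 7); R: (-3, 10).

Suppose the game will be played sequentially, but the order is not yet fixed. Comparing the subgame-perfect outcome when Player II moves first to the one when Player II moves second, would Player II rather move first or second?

If Player 1 leads: Player II's best replies are T→R, M→R, B→R; Player 1's induced payoffs 1, 3, -3; outcome (M, R), payoffs (3, 6).
If Player II leads: Player 1's best replies are L→B, R→M; Player II's induced payoffs 7, 6; outcome (B, L), payoffs (2, 7).
Player II gets 7 moving first and 6 moving second, so Player II prefers to move first.

first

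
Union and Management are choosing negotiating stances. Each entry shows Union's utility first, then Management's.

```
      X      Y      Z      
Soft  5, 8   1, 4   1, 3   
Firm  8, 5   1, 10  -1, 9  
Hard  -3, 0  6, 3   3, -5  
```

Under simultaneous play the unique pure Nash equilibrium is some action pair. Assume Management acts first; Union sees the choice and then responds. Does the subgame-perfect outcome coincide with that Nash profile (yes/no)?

Work backward from Union's decision.
- X → Union plays Firm (best of 5, 8, -3); Management gets 5.
- Y → Union plays Hard (best of 1, 1, 6); Management gets 3.
- Z → Union plays Hard (best of 1, -1, 3); Management gets -5.
Among 5, 3, -5, the best is 5 at X. Subgame-perfect outcome: (Firm, X) with payoffs (8, 5).
Now find the simultaneous Nash equilibrium.
Union's best replies: X→Firm; Y→Hard; Z→Hard.
Management's best replies: Soft→X; Firm→Y; Hard→Y.
Only (Hard, Y) has each player best-responding; Nash payoffs (6, 3).
Sequential outcome (Firm, X) differs from the Nash profile (Hard, Y).

no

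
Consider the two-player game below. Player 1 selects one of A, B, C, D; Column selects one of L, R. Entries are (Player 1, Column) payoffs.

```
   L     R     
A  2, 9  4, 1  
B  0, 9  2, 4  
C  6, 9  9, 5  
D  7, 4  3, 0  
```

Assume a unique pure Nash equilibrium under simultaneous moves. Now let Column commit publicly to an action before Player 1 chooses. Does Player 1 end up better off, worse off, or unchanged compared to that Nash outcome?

better off

Player 1 best-responds to each possible Column move:
- L: BR = D, leader payoff 4.
- R: BR = C, leader payoff 5.
Among 4, 5, the best is 5 at R. Subgame-perfect outcome: (C, R) with payoffs (9, 5).
Now find the simultaneous Nash equilibrium.
Player 1's best replies: L→D; R→C.
Column's best replies: A→L; B→L; C→L; D→L.
The unique mutual best reply is (D, L), giving (7, 4).
Player 1 earns 9 sequentially versus 7 at the Nash outcome: better off.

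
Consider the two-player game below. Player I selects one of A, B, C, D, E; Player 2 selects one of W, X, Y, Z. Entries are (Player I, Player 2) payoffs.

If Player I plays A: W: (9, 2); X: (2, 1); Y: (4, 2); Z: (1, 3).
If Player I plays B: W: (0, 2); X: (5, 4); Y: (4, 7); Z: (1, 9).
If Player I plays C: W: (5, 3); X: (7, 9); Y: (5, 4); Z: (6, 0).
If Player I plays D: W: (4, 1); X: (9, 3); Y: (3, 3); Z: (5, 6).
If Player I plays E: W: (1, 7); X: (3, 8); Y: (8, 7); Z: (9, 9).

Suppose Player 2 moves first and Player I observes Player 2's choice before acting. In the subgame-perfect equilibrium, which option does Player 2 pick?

Solve by backward induction (Player 2 leads).
- W → Player I plays A (best of 9, 0, 5, 4, 1); Player 2 gets 2.
- X → Player I plays D (best of 2, 5, 7, 9, 3); Player 2 gets 3.
- Y → Player I plays E (best of 4, 4, 5, 3, 8); Player 2 gets 7.
- Z → Player I plays E (best of 1, 1, 6, 5, 9); Player 2 gets 9.
Player 2's induced payoffs are 2, 3, 7, 9, so Player 2 commits to Z. Subgame-perfect outcome: (E, Z) with payoffs (9, 9).

Z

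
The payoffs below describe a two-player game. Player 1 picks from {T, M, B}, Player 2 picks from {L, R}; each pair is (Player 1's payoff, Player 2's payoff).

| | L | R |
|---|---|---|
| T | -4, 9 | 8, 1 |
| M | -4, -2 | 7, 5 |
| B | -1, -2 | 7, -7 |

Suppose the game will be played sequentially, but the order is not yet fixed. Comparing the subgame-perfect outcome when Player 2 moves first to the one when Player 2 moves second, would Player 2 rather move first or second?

If Player 1 leads: Player 2's best replies are T→L, M→R, B→L; Player 1's induced payoffs -4, 7, -1; outcome (M, R), payoffs (7, 5).
If Player 2 leads: Player 1's best replies are L→B, R→T; Player 2's induced payoffs -2, 1; outcome (T, R), payoffs (8, 1).
Player 2 gets 1 moving first and 5 moving second, so Player 2 prefers to move second.

second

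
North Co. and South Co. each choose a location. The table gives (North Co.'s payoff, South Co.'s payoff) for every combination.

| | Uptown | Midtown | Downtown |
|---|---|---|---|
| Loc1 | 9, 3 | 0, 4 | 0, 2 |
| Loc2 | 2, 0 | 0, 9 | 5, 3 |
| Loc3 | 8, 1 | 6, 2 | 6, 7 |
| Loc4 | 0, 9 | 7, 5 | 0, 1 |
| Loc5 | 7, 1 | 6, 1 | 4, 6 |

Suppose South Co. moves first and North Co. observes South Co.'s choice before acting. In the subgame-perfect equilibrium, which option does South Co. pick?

Downtown

North Co. best-responds to each possible South Co. move:
- Uptown: North Co. compares 9, 2, 8, 0, 7 and picks Loc1; South Co. would get 3.
- Midtown: North Co. compares 0, 0, 6, 7, 6 and picks Loc4; South Co. would get 5.
- Downtown: North Co. compares 0, 5, 6, 0, 4 and picks Loc3; South Co. would get 7.
Among 3, 5, 7, the best is 7 at Downtown. Subgame-perfect outcome: (Loc3, Downtown) with payoffs (6, 7).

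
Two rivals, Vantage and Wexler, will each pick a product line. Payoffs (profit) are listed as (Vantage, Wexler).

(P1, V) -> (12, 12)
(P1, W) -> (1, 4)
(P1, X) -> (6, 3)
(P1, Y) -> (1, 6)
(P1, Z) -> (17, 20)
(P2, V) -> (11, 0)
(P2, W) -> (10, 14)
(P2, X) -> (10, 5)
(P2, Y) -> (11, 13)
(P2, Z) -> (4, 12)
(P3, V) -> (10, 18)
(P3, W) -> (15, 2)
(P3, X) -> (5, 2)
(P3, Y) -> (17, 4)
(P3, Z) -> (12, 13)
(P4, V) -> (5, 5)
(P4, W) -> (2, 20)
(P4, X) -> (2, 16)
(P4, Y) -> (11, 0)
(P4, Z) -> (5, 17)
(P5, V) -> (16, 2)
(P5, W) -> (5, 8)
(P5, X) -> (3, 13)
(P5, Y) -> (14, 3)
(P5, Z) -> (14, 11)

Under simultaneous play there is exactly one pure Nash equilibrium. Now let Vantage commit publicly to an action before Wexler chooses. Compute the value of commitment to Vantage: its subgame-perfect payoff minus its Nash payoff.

Wexler best-responds to each possible Vantage move:
- P1 → Wexler plays Z (best of 12, 4, 3, 6, 20); Vantage gets 17.
- P2 → Wexler plays W (best of 0, 14, 5, 13, 12); Vantage gets 10.
- P3 → Wexler plays V (best of 18, 2, 2, 4, 13); Vantage gets 10.
- P4 → Wexler plays W (best of 5, 20, 16, 0, 17); Vantage gets 2.
- P5 → Wexler plays X (best of 2, 8, 13, 3, 11); Vantage gets 3.
Vantage's induced payoffs are 17, 10, 10, 2, 3, so Vantage commits to P1. Subgame-perfect outcome: (P1, Z) with payoffs (17, 20).
Under simultaneous play:
Vantage's best replies: V→P5; W→P3; X→P2; Y→P3; Z→P1.
Wexler's best replies: P1→Z; P2→W; P3→V; P4→W; P5→X.
Only (P1, Z) has each player best-responding; Nash payoffs (17, 20).
Vantage's commitment gain: 17 − 17 = 0.

0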